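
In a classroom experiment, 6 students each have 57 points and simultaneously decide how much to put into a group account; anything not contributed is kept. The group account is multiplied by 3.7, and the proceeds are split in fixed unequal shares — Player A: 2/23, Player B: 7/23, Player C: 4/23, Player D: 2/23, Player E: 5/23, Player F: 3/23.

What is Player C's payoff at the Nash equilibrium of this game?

93.68 points

Player j's private return per contributed unit is 3.7 × (j's share). Contributing is weakly dominant for j when that share is at least 1/3.7 = 0.2703, and contributing 0 is dominant otherwise.
Only Player B (7/23) clears that bar, contributing 57; the remaining 5 contribute 0. Total contributed: 57.
Player C keeps 57 and receives 3.7 × 57 × 4/23 = 36.68 from the group account, for a payoff of 93.68.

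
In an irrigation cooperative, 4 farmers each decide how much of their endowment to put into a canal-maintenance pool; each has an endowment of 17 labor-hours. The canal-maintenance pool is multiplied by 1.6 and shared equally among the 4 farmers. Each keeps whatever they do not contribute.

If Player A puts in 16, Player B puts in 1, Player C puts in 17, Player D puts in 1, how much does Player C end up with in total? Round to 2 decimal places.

Total contributed: 16 + 1 + 17 + 1 = 35.
Each receives 1.6 × 35 / 4 = 14.00 from the canal-maintenance pool.
Player C keeps 17 − 17 = 0, so Player C's payoff is 0 + 14.00 = 14.00.

14.00 labor-hours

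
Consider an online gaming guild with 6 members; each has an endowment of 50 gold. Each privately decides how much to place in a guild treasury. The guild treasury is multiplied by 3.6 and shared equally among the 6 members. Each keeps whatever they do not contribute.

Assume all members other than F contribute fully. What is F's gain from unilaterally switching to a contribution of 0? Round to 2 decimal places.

Switching from a contribution of 50 to 0 lets F keep an extra 50 gold, but lowers the guild treasury by 50, which costs F their own share of that drop: 3.6/6 × 50 = 30.00.
Net gain = 50 − 30.00 = 20.00. The private return per contributed unit (0.6000) is below 1, so free-riding is indeed the best response regardless of what the others do.

20.00 gold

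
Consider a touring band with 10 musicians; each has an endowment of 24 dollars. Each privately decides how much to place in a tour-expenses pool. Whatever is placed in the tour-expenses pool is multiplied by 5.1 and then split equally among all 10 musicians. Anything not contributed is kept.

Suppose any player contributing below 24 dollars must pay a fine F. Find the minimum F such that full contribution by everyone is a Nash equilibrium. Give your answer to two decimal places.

11.76 dollars

Given the others contribute fully, the best deviation is to contribute 0 (any partial contribution still incurs the fine and gives up units whose private return 0.5100 is below 1).
Deviating from 24 to 0 saves 24 dollars but forfeits the deviator's share of the drop in the tour-expenses pool: 5.1/10 × 24 = 12.24.
So the deviation gain is 24 − 12.24 = 11.76, and the fine must be at least 11.76 dollars to wipe it out.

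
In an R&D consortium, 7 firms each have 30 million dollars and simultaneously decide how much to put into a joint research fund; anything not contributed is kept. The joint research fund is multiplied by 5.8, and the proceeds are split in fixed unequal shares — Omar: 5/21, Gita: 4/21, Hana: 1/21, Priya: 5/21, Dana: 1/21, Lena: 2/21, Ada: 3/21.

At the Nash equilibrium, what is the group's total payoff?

A player with share s gets back 5.8·s per unit contributed, so full contribution is dominant for anyone with s > 1/5.8 = 0.1724 and zero contribution is dominant for anyone below.
Omar, Gita and Priya clear that bar, contributing 30 each; the remaining 4 contribute 0. Total contributed: 90.
The joint research fund pays out 5.8 × 90 = 522.00 in total (split across the unequal shares, but the aggregate is all that matters for the group sum).
The 4 free-riders keep 30 each, adding 120. Group total = 120 + 522.00 = 642.00.

642.00 million dollars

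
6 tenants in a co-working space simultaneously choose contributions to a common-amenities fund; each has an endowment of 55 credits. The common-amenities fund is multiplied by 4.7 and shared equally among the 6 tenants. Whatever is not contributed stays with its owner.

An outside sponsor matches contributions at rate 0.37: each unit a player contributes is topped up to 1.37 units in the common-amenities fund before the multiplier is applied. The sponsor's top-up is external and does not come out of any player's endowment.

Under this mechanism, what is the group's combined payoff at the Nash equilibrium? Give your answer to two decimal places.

With the mechanism, a contributed unit returns 4.7 × 1.37 / 6 = 1.0732 per unit of net cost to the contributor — now above 1 — so contributing fully is weakly dominant for every player.
At the Nash equilibrium everyone contributes 55. Group total payoff = 4.7 × 1.37 × 330 = 2124.87.

2124.87 credits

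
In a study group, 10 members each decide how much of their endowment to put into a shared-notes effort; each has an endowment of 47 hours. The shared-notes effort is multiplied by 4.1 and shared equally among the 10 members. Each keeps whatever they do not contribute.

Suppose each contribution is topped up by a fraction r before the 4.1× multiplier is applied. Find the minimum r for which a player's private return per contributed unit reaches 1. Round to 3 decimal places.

1.439

With matching at rate r, one contributed unit becomes (1 + r) in the shared-notes effort and returns 4.1 × (1 + r) / 10 to the contributor.
Setting this equal to 1: 1 + r = 10/4.1 = 2.4390.
So the minimum matching rate is r = 2.4390 − 1 = 1.439.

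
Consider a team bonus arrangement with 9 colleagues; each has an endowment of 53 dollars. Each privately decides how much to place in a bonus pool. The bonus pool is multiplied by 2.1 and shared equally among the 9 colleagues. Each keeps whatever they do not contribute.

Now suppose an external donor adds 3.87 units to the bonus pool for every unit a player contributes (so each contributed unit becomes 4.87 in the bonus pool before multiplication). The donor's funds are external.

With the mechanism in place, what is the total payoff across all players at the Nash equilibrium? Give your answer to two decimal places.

With the mechanism, a contributed unit returns 2.1 × 4.87 / 9 = 1.1363 per unit of net cost to the contributor — now above 1 — so contributing fully is weakly dominant for every player.
So the Nash equilibrium is full contribution by all 9; the group earns 2.1 × 4.87 × 477 = 4878.28.

4878.28 dollars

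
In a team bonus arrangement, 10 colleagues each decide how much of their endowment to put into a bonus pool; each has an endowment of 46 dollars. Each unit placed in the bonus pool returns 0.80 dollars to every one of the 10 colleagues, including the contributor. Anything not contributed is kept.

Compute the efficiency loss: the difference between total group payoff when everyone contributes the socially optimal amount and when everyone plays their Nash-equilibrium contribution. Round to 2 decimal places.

3220.00 dollars

The private return per contributed unit is 0.80 < 1, so contributing 0 is dominant for every player. At the Nash equilibrium everyone keeps their 46, and the group total is 10 × 46 = 460.
Each contributed unit returns 8.000 to the group as a whole (0.80 to each of 10 players), which exceeds 1, so the social optimum is full contribution: group total = 8.000 × 460 = 3680.00.
Efficiency loss = 3680.00 − 460 = 3220.00.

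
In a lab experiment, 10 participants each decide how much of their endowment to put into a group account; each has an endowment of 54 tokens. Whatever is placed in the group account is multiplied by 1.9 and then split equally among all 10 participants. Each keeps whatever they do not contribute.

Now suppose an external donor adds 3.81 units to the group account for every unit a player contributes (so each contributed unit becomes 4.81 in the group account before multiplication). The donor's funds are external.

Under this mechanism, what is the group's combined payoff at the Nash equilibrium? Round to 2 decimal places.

Even with the mechanism, each unit contributed returns only 1.9 × 4.81 / 10 = 0.9139 per unit of net cost, so contributing nothing is still dominant.
Everyone keeps their endowment and the group total is 10 × 54 = 540.

540.00 tokens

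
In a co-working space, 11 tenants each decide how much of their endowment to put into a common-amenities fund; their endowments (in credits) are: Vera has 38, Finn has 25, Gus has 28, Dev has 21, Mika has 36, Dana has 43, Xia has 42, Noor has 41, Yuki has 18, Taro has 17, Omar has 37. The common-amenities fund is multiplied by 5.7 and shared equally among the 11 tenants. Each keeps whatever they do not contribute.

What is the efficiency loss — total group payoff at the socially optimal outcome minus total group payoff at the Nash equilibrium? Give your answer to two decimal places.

1626.20 credits

The private return per contributed unit is 5.7/11 = 0.5182 < 1 for every player regardless of endowment, so the Nash equilibrium is zero contribution and the group total is Σ E_j = 38 + 25 + 28 + 21 + 36 + 43 + 42 + 41 + 18 + 17 + 37 = 346.
Each contributed unit returns 5.700 to the group, so the social optimum is full contribution by everyone: group total = 5.700 × 346 = 1972.20.
Efficiency loss = (5.700 − 1) × 346 = 1626.20.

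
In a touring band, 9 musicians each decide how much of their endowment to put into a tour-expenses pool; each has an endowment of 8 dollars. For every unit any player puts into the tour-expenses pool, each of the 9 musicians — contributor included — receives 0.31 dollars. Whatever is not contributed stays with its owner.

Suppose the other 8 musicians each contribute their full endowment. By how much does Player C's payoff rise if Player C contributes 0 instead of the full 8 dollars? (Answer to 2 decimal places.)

5.52 dollars

Switching from a contribution of 8 to 0 lets Player C keep an extra 8 dollars, but lowers the tour-expenses pool by 8, which costs Player C their own share of that drop: 0.31 × 8 = 2.48.
Net gain = 8 − 2.48 = 5.52. The private return per contributed unit (0.31) is below 1, so free-riding is indeed the best response regardless of what the others do.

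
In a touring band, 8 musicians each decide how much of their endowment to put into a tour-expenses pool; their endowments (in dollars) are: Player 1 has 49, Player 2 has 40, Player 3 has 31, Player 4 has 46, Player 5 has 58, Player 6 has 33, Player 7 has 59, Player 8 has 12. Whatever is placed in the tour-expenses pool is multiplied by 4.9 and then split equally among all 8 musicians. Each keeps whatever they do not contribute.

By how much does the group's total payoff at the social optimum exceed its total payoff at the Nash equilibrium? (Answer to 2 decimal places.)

The private return per contributed unit is 4.9/8 = 0.6125 < 1 for every player regardless of endowment, so the Nash equilibrium is zero contribution and the group total is Σ E_j = 49 + 40 + 31 + 46 + 58 + 33 + 59 + 12 = 328.
Each contributed unit returns 4.900 to the group, so the social optimum is full contribution by everyone: group total = 4.900 × 328 = 1607.20.
Efficiency loss = (4.900 − 1) × 328 = 1279.20.

1279.20 dollars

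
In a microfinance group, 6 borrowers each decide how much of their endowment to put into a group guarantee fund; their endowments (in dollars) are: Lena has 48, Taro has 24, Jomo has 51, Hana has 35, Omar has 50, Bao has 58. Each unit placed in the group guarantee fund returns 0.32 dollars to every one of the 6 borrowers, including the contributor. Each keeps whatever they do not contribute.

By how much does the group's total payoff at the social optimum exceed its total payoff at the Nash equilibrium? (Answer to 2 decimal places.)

244.72 dollars

The private return per contributed unit is 0.32 < 1 for everyone, so the Nash equilibrium is zero contribution and the group total is Σ E_j = 48 + 24 + 51 + 35 + 50 + 58 = 266.
Each contributed unit returns 1.920 to the group, so the social optimum is full contribution by everyone: group total = 1.920 × 266 = 510.72.
Efficiency loss = (1.920 − 1) × 266 = 244.72.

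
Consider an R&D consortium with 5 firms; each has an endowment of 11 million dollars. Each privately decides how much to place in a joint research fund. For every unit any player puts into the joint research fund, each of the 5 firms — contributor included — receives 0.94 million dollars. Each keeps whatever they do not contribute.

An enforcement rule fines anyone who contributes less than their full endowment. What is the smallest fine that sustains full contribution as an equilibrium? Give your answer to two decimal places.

Given the others contribute fully, the best deviation is to contribute 0 (any partial contribution still incurs the fine and gives up units whose private return 0.94 is below 1).
Deviating from 11 to 0 saves 11 million dollars but forfeits the deviator's share of the drop in the joint research fund: 0.94 × 11 = 10.34.
So the deviation gain is 11 − 10.34 = 0.66, and the fine must be at least 0.66 million dollars to wipe it out.

0.66 million dollars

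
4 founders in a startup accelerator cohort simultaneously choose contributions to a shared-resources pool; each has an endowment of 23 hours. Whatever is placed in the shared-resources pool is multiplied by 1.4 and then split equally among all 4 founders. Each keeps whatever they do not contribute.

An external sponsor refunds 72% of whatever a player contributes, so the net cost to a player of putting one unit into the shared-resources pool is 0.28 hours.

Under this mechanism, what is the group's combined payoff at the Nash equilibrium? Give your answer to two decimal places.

Under the mechanism each unit contributed yields (1.4/4) / 0.28 = 1.2500 back to its contributor per unit of net cost, which exceeds 1, making full contribution the dominant choice for everyone.
So the Nash equilibrium is full contribution by all 4; the group earns 4 × (23 × 0.72 + 1.4 × 23) = 195.04.

195.04 hours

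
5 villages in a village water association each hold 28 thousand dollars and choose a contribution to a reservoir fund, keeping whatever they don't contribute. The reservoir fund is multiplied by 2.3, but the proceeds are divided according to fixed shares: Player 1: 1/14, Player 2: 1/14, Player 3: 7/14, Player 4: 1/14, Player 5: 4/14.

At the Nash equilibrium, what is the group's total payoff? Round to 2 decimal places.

For player j, contributing a unit is worthwhile iff 2.3 × (j's share) ≥ 1, i.e. iff j's share is at least 0.4348.
Player 3 alone (share 7/14) is above the threshold, contributing 28; the remaining 4 contribute 0. Total contributed: 28.
The reservoir fund pays out 2.3 × 28 = 64.40 in total (split across the unequal shares, but the aggregate is all that matters for the group sum).
The 4 free-riders keep 28 each, adding 112. Group total = 112 + 64.40 = 176.40.

176.40 thousand dollars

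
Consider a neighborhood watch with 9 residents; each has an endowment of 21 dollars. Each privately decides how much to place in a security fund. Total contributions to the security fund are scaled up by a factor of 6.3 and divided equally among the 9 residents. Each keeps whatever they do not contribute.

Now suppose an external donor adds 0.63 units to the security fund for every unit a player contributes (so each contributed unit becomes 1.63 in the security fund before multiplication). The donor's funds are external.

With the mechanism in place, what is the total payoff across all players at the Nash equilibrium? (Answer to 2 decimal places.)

Under the mechanism each unit contributed yields 6.3 × 1.63 / 9 = 1.1410 back to its contributor per unit of net cost, which exceeds 1, making full contribution the dominant choice for everyone.
So the Nash equilibrium is full contribution by all 9; the group earns 6.3 × 1.63 × 189 = 1940.84.

1940.84 dollars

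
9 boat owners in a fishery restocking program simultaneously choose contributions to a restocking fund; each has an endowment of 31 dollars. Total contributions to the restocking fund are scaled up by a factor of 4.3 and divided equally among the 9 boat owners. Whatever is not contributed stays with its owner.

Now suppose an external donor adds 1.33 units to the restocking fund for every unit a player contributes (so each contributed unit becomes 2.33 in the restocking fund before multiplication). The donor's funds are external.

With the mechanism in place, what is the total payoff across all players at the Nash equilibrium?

2795.30 dollars

The effective private return per unit is now 4.3 × 2.33 / 9 = 1.1132 > 1, so every player's dominant strategy flips to full contribution.
So the Nash equilibrium is full contribution by all 9; the group earns 4.3 × 2.33 × 279 = 2795.30.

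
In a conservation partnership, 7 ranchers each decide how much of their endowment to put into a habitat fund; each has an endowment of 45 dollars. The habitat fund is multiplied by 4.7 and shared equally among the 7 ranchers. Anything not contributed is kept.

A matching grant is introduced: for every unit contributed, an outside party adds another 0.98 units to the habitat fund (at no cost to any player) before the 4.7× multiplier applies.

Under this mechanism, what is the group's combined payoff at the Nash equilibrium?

With the mechanism, a contributed unit returns 4.7 × 1.98 / 7 = 1.3294 per unit of net cost to the contributor — now above 1 — so contributing fully is weakly dominant for every player.
So the Nash equilibrium is full contribution by all 7; the group earns 4.7 × 1.98 × 315 = 2931.39.

2931.39 dollars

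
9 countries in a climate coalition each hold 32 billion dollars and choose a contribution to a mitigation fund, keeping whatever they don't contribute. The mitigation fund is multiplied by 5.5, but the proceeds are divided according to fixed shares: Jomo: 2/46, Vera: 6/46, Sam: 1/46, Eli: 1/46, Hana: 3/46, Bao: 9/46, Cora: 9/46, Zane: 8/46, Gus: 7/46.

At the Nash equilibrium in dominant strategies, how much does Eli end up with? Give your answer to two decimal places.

For player j, contributing a unit is worthwhile iff 5.5 × (j's share) ≥ 1, i.e. iff j's share is at least 0.1818.
Bao and Cora are above the threshold, contributing 32 each; the remaining 7 contribute 0. Total contributed: 64.
Eli keeps 32 and receives 5.5 × 64 × 1/46 = 7.65 from the mitigation fund, for a payoff of 39.65.

39.65 billion dollars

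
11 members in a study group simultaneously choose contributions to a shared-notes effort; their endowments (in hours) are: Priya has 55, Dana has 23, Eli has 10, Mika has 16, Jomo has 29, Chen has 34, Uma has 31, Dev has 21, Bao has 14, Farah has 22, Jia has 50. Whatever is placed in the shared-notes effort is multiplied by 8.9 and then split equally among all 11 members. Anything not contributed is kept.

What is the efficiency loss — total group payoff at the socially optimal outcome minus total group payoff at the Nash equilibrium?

The private return per contributed unit is 8.9/11 = 0.8091 < 1 for every player regardless of endowment, so the Nash equilibrium is zero contribution and the group total is Σ E_j = 55 + 23 + 10 + 16 + 29 + 34 + 31 + 21 + 14 + 22 + 50 = 305.
Each contributed unit returns 8.900 to the group, so the social optimum is full contribution by everyone: group total = 8.900 × 305 = 2714.50.
Efficiency loss = (8.900 − 1) × 305 = 2409.50.

2409.50 hours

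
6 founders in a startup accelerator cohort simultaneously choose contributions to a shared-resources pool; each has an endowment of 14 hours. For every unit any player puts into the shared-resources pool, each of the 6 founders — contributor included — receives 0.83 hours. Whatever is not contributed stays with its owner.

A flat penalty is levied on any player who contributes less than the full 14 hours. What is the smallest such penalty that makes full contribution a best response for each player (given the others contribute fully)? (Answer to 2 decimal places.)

2.38 hours

Given the others contribute fully, the best deviation is to contribute 0 (any partial contribution still incurs the fine and gives up units whose private return 0.83 is below 1).
Deviating from 14 to 0 saves 14 hours but forfeits the deviator's share of the drop in the shared-resources pool: 0.83 × 14 = 11.62.
So the deviation gain is 14 − 11.62 = 2.38, and the fine must be at least 2.38 hours to wipe it out.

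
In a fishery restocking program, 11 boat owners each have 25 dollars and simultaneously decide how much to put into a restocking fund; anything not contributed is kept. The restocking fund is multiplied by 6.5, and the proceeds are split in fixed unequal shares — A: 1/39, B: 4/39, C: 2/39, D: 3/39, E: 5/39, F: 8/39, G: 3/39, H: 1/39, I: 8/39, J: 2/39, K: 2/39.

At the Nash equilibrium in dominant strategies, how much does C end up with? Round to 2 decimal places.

41.67 dollars

Player j's private return per contributed unit is 6.5 × (j's share). Contributing is weakly dominant for j when that share is at least 1/6.5 = 0.1538, and contributing 0 is dominant otherwise.
F and I are above the threshold, contributing 25 each; the remaining 9 contribute 0. Total contributed: 50.
C keeps 25 and receives 6.5 × 50 × 2/39 = 16.67 from the restocking fund, for a payoff of 41.67.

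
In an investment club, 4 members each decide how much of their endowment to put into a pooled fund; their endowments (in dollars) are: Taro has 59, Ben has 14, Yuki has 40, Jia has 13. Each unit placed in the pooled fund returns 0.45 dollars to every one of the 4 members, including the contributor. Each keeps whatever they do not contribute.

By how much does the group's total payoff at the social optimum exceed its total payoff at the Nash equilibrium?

100.80 dollars

The private return per contributed unit is 0.45 < 1 for everyone, so the Nash equilibrium is zero contribution and the group total is Σ E_j = 59 + 14 + 40 + 13 = 126.
Each contributed unit returns 1.800 to the group, so the social optimum is full contribution by everyone: group total = 1.800 × 126 = 226.80.
Efficiency loss = (1.800 − 1) × 126 = 100.80.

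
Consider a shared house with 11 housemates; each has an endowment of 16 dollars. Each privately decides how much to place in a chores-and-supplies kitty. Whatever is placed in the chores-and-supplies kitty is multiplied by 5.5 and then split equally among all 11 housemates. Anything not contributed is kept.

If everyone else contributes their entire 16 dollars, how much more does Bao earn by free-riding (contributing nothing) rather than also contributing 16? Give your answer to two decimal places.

Switching from a contribution of 16 to 0 lets Bao keep an extra 16 dollars, but lowers the chores-and-supplies kitty by 16, which costs Bao their own share of that drop: 5.5/11 × 16 = 8.00.
Net gain = 16 − 8.00 = 8.00. The private return per contributed unit (0.5000) is below 1, so free-riding is indeed the best response regardless of what the others do.

8.00 dollars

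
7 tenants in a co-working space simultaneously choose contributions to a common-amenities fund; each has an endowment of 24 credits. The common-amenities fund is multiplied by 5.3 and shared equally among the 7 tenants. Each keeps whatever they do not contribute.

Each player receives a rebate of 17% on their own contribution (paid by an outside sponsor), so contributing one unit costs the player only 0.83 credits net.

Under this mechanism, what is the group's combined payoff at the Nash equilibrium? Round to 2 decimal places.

The effective private return is (5.3/7) / 0.83 = 0.9122, which is still under 1, so the mechanism doesn't change anyone's dominant strategy: zero contribution.
Everyone keeps their endowment and the group total is 7 × 24 = 168.

168.00 credits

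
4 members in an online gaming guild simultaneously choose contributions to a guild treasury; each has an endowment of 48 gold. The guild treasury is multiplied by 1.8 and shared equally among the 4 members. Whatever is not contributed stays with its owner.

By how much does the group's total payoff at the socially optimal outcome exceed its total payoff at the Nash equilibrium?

153.60 gold

Each contributed unit returns 1.8/4 = 0.4500 to its contributor — below 1 — so contributing 0 is dominant for every player. At the Nash equilibrium everyone keeps their 48, and the group total is 4 × 48 = 192.
Each contributed unit returns 1.800 to the group as a whole (0.4500 to each of 4 players), which exceeds 1, so the social optimum is full contribution: group total = 1.800 × 192 = 345.60.
Efficiency loss = 345.60 − 192 = 153.60.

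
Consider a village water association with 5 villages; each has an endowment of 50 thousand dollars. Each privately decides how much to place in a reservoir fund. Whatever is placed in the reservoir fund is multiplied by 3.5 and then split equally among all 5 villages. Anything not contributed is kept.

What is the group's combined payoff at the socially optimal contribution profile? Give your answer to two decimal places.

Each contributed unit returns 3.500 to the group as a whole (0.7000 to each of 5 players), which exceeds 1, so the social optimum is full contribution: group total = 3.500 × 250 = 875.00.

875.00 thousand dollars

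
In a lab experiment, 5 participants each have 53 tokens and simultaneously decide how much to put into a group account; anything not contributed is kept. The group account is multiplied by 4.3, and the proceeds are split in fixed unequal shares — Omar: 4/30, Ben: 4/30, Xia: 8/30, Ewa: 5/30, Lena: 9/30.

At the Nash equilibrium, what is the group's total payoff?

614.80 tokens

Player j's private return per contributed unit is 4.3 × (j's share). Contributing is weakly dominant for j when that share is at least 1/4.3 = 0.2326, and contributing 0 is dominant otherwise.
Xia and Lena are above the threshold, contributing 53 each; the remaining 3 contribute 0. Total contributed: 106.
The group account pays out 4.3 × 106 = 455.80 in total (split across the unequal shares, but the aggregate is all that matters for the group sum).
The 3 free-riders keep 53 each, adding 159. Group total = 159 + 455.80 = 614.80.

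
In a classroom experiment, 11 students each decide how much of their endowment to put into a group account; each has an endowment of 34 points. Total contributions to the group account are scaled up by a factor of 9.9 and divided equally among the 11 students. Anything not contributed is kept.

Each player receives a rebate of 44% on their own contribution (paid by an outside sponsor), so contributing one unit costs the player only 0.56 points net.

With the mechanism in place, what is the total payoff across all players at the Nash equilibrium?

3867.16 points

Under the mechanism each unit contributed yields (9.9/11) / 0.56 = 1.6071 back to its contributor per unit of net cost, which exceeds 1, making full contribution the dominant choice for everyone.
At the Nash equilibrium everyone contributes 34. Group total payoff = 11 × (34 × 0.44 + 9.9 × 34) = 3867.16.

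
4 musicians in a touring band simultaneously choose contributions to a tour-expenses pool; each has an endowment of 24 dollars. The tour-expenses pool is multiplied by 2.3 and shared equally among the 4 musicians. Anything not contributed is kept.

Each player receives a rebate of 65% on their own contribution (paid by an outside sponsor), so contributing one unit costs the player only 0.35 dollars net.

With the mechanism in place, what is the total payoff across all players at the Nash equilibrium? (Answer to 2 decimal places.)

283.20 dollars

Under the mechanism each unit contributed yields (2.3/4) / 0.35 = 1.6429 back to its contributor per unit of net cost, which exceeds 1, making full contribution the dominant choice for everyone.
So the Nash equilibrium is full contribution by all 4; the group earns 4 × (24 × 0.65 + 2.3 × 24) = 283.20.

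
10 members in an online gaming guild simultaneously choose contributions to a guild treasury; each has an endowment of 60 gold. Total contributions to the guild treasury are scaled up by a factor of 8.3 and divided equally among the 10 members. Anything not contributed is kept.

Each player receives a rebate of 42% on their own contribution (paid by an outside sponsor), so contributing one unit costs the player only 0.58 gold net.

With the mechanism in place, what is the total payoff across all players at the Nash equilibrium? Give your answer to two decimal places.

5232.00 gold

With the mechanism, a contributed unit returns (8.3/10) / 0.58 = 1.4310 per unit of net cost to the contributor — now above 1 — so contributing fully is weakly dominant for every player.
So the Nash equilibrium is full contribution by all 10; the group earns 10 × (60 × 0.42 + 8.3 × 60) = 5232.00.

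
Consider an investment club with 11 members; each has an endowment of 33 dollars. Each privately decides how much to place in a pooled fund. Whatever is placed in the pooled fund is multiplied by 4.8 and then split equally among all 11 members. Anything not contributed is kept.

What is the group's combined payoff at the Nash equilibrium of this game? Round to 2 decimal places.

Each contributed unit returns 4.8/11 = 0.4364 to its contributor — below 1 — so contributing 0 is dominant for every player. At the Nash equilibrium everyone keeps their 33, and the group total is 11 × 33 = 363.

363.00 dollars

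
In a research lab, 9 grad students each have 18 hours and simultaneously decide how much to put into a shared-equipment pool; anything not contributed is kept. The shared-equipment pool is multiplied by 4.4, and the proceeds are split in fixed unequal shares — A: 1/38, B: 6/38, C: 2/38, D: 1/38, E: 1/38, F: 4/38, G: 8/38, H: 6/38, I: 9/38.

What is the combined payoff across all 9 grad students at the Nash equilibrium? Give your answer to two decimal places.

Player j's private return per contributed unit is 4.4 × (j's share). Contributing is weakly dominant for j when that share is at least 1/4.4 = 0.2273, and contributing 0 is dominant otherwise.
Only I (9/38) clears that bar, contributing 18; the remaining 8 contribute 0. Total contributed: 18.
The shared-equipment pool pays out 4.4 × 18 = 79.20 in total (split across the unequal shares, but the aggregate is all that matters for the group sum).
The 8 free-riders keep 18 each, adding 144. Group total = 144 + 79.20 = 223.20.

223.20 hours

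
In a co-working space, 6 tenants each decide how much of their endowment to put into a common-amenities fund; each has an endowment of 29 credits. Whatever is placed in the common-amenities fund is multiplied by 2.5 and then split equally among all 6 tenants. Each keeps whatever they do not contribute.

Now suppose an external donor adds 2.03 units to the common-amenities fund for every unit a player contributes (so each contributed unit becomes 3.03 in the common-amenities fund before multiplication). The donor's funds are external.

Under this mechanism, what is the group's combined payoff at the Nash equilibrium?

With the mechanism, a contributed unit returns 2.5 × 3.03 / 6 = 1.2625 per unit of net cost to the contributor — now above 1 — so contributing fully is weakly dominant for every player.
So the Nash equilibrium is full contribution by all 6; the group earns 2.5 × 3.03 × 174 = 1318.05.

1318.05 credits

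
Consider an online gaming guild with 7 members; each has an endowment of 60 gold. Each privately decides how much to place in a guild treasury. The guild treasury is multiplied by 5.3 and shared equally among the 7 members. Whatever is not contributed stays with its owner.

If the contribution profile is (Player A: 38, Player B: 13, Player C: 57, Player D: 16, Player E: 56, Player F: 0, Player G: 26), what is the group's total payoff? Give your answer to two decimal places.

Total contributed: 38 + 13 + 57 + 16 + 56 + 0 + 26 = 206; total kept: 7 × 60 − 206 = 214.
The guild treasury pays out 5.3 × 206 = 1091.80 in aggregate.
Group total = 214 + 1091.80 = 1305.80.

1305.80 gold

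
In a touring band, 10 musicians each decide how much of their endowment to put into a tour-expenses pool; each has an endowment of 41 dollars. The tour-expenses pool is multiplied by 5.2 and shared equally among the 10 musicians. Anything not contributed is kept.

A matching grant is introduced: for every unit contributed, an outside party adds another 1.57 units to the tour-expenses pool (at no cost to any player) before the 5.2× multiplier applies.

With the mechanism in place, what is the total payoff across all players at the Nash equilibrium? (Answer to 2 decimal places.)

The effective private return per unit is now 5.2 × 2.57 / 10 = 1.3364 > 1, so every player's dominant strategy flips to full contribution.
At the Nash equilibrium everyone contributes 41. Group total payoff = 5.2 × 2.57 × 410 = 5479.24.

5479.24 dollars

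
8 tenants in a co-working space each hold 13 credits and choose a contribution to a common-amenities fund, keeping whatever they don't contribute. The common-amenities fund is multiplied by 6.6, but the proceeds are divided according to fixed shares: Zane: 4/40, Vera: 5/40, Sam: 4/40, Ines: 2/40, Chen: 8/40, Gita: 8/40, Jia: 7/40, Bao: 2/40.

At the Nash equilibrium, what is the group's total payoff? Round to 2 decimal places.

322.40 credits

A player with share s gets back 6.6·s per unit contributed, so full contribution is dominant for anyone with s > 1/6.6 = 0.1515 and zero contribution is dominant for anyone below.
Chen, Gita and Jia clear that bar, contributing 13 each; the remaining 5 contribute 0. Total contributed: 39.
The common-amenities fund pays out 6.6 × 39 = 257.40 in total (split across the unequal shares, but the aggregate is all that matters for the group sum).
The 5 free-riders keep 13 each, adding 65. Group total = 65 + 257.40 = 322.40.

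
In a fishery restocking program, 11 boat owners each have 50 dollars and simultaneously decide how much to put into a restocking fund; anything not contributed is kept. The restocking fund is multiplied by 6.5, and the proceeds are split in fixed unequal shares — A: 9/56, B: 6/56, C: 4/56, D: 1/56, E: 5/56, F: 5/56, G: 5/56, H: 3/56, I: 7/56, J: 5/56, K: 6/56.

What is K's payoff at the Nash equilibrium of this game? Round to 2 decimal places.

84.82 dollars

Player j's private return per contributed unit is 6.5 × (j's share). Contributing is weakly dominant for j when that share is at least 1/6.5 = 0.1538, and contributing 0 is dominant otherwise.
The only share above 0.1538 is A's 9/56, contributing 50; the remaining 10 contribute 0. Total contributed: 50.
K keeps 50 and receives 6.5 × 50 × 6/56 = 34.82 from the restocking fund, for a payoff of 84.82.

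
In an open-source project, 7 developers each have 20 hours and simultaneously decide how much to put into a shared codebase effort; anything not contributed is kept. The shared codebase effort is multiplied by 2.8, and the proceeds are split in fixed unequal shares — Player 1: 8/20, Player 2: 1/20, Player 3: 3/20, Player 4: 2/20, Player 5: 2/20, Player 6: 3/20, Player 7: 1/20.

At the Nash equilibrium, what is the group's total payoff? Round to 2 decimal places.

For player j, contributing a unit is worthwhile iff 2.8 × (j's share) ≥ 1, i.e. iff j's share is at least 0.3571.
The only share above 0.3571 is Player 1's 8/20, contributing 20; the remaining 6 contribute 0. Total contributed: 20.
The shared codebase effort pays out 2.8 × 20 = 56.00 in total (split across the unequal shares, but the aggregate is all that matters for the group sum).
The 6 free-riders keep 20 each, adding 120. Group total = 120 + 56.00 = 176.00.

176.00 hours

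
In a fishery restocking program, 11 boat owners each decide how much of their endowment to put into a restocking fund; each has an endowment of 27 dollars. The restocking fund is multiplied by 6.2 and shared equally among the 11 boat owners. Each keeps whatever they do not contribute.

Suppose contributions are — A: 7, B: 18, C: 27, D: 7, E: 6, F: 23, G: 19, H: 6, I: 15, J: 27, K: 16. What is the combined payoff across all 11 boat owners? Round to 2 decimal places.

Total contributed: 7 + 18 + 27 + 7 + 6 + 23 + 19 + 6 + 15 + 27 + 16 = 171; total kept: 11 × 27 − 171 = 126.
The restocking fund pays out 6.2 × 171 = 1060.20 in aggregate.
Group total = 126 + 1060.20 = 1186.20.

1186.20 dollars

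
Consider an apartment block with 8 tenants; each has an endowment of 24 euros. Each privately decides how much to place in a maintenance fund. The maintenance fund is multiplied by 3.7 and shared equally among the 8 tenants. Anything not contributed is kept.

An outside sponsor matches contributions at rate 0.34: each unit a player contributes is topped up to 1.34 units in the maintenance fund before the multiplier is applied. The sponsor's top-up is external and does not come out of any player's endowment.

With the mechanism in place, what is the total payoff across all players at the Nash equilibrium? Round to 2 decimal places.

The effective private return is 3.7 × 1.34 / 8 = 0.6198, which is still under 1, so the mechanism doesn't change anyone's dominant strategy: zero contribution.
At the Nash equilibrium no one contributes; group total payoff = 8 × 24 = 192.

192.00 euros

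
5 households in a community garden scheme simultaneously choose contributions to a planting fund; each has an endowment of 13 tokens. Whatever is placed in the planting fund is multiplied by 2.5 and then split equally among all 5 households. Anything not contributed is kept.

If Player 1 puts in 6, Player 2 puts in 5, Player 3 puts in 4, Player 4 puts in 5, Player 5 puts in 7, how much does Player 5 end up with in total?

Total contributed: 6 + 5 + 4 + 5 + 7 = 27.
Each receives 2.5 × 27 / 5 = 13.50 from the planting fund.
Player 5 keeps 13 − 7 = 6, so Player 5's payoff is 6 + 13.50 = 19.50.

19.50 tokens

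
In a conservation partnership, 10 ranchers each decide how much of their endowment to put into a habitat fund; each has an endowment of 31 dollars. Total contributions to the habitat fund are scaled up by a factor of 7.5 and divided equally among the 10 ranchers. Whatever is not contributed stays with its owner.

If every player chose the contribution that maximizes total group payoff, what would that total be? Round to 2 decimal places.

Each contributed unit returns 7.500 to the group as a whole (0.7500 to each of 10 players), which exceeds 1, so the social optimum is full contribution: group total = 7.500 × 310 = 2325.00.

2325.00 dollars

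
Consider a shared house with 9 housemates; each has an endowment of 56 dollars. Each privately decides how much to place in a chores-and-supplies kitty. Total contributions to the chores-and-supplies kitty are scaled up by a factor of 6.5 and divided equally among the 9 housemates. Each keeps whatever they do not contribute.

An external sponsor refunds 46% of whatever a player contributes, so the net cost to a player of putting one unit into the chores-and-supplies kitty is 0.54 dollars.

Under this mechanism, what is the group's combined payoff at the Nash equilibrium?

3507.84 dollars

The effective private return per unit is now (6.5/9) / 0.54 = 1.3374 > 1, so every player's dominant strategy flips to full contribution.
So the Nash equilibrium is full contribution by all 9; the group earns 9 × (56 × 0.46 + 6.5 × 56) = 3507.84.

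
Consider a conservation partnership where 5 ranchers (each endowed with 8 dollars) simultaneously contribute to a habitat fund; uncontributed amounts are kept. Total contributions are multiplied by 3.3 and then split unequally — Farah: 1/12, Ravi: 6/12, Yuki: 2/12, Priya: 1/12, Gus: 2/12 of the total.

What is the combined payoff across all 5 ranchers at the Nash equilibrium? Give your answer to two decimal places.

58.40 dollars

For player j, contributing a unit is worthwhile iff 3.3 × (j's share) ≥ 1, i.e. iff j's share is at least 0.3030.
Only Ravi (6/12) clears that bar, contributing 8; the remaining 4 contribute 0. Total contributed: 8.
The habitat fund pays out 3.3 × 8 = 26.40 in total (split across the unequal shares, but the aggregate is all that matters for the group sum).
The 4 free-riders keep 8 each, adding 32. Group total = 32 + 26.40 = 58.40.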